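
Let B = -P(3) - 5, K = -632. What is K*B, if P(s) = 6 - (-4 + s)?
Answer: 7584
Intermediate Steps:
P(s) = 10 - s (P(s) = 6 + (4 - s) = 10 - s)
B = -12 (B = -(10 - 1*3) - 5 = -(10 - 3) - 5 = -1*7 - 5 = -7 - 5 = -12)
K*B = -632*(-12) = 7584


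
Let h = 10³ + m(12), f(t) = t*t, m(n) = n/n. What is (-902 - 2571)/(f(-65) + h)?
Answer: -3473/5226 ≈ -0.66456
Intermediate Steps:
m(n) = 1
f(t) = t²
h = 1001 (h = 10³ + 1 = 1000 + 1 = 1001)
(-902 - 2571)/(f(-65) + h) = (-902 - 2571)/((-65)² + 1001) = -3473/(4225 + 1001) = -3473/5226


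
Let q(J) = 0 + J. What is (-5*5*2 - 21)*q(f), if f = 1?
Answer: -71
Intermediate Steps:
q(J) = J
(-5*5*2 - 21)*q(f) = (-5*5*2 - 21)*1 = (-25*2 - 21)*1 = (-50 - 21)*1 = -71*1 = -71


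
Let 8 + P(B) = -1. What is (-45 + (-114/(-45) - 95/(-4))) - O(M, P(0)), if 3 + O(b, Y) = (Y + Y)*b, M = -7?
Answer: -8503/60 ≈ -141.72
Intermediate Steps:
P(B) = -9 (P(B) = -8 - 1 = -9)
O(b, Y) = -3 + 2*Y*b (O(b, Y) = -3 + (Y + Y)*b = -3 + (2*Y)*b = -3 + 2*Y*b)
(-45 + (-114/(-45) - 95/(-4))) - O(M, P(0)) = (-45 + (-114/(-45) - 95/(-4))) - (-3 + 2*(-9)*(-7)) = (-45 + (-114*(-1/45) - 95*(-1/4))) - (-3 + 126) = (-45 + (38/15 + 95/4)) - 1*123 = (-45 + 1577/60) - 123 = -1123/60 - 123 = -8503/60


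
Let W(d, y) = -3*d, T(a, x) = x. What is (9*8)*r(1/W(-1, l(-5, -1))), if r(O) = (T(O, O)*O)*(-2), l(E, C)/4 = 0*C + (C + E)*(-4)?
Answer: -16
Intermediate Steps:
l(E, C) = -16*C - 16*E (l(E, C) = 4*(0*C + (C + E)*(-4)) = 4*(0 + (-4*C - 4*E)) = 4*(-4*C - 4*E) = -16*C - 16*E)
r(O) = -2*O**2 (r(O) = (O*O)*(-2) = O**2*(-2) = -2*O**2)
(9*8)*r(1/W(-1, l(-5, -1))) = (9*8)*(-2*(1/(-3*(-1)))**2) = 72*(-2*(1/3)**2) = 72*(-2*1/9) = 72*(-2/9) = -16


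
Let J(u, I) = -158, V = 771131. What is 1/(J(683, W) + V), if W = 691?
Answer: 1/770973 ≈ 1.2971e-6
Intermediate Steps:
1/(J(683, W) + V) = 1/(-158 + 771131) = 1/770973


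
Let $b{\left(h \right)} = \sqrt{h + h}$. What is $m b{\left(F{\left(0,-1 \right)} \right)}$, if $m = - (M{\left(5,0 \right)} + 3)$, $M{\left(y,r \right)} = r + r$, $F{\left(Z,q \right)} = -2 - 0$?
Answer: $- 6 i \approx - 6.0 i$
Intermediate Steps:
$F{\left(Z,q \right)} = -2$ ($F{\left(Z,q \right)} = -2 + 0 = -2$)
$M{\left(y,r \right)} = 2 r$
$b{\left(h \right)} = \sqrt{2} \sqrt{h}$ ($b{\left(h \right)} = \sqrt{2 h} = \sqrt{2} \sqrt{h}$)
$m = -3$ ($m = - (2 \cdot 0 + 3) = - (0 + 3) = \left(-1\right) 3 = -3$)
$m b{\left(F{\left(0,-1 \right)} \right)} = - 3 \sqrt{2} \sqrt{-2} = - 3 \sqrt{2} i \sqrt{2} = - 3 \cdot 2 i = - 6 i$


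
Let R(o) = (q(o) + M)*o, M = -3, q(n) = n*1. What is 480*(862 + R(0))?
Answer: 413760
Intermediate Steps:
q(n) = n
R(o) = o*(-3 + o) (R(o) = (o - 3)*o = (-3 + o)*o = o*(-3 + o))
480*(862 + R(0)) = 480*(862 + 0*(-3 + 0)) = 480*(862 + 0*(-3)) = 480*(862 + 0) = 480*862 = 413760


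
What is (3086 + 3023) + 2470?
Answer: 8579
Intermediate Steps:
(3086 + 3023) + 2470 = 6109 + 2470 = 8579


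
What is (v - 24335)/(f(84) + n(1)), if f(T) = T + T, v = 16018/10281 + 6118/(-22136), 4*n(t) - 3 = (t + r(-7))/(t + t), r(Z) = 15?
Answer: -2768936440535/19429660941 ≈ -142.51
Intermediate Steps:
n(t) = ¾ + (15 + t)/(8*t) (n(t) = ¾ + ((t + 15)/(t + t))/4 = ¾ + ((15 + t)/((2*t)))/4 = ¾ + ((15 + t)*(1/(2*t)))/4 = ¾ + ((15 + t)/(2*t))/4 = ¾ + (15 + t)/(8*t))
v = 145837645/113790108 (v = 16018*(1/10281) + 6118*(-1/22136) = 16018/10281 - 3059/11068 = 145837645/113790108 ≈ 1.2816)
f(T) = 2*T
(v - 24335)/(f(84) + n(1)) = (145837645/113790108 - 24335)/(2*84 + (⅛)*(15 + 7*1)/1) = -2768936440535/(113790108*(168 + (⅛)*1*(15 + 7))) = -2768936440535/(113790108*(168 + (⅛)*1*22)) = -2768936440535/(113790108*(168 + 11/4)) = -2768936440535/(113790108*683/4) = -2768936440535/113790108*4/683 = -2768936440535/19429660941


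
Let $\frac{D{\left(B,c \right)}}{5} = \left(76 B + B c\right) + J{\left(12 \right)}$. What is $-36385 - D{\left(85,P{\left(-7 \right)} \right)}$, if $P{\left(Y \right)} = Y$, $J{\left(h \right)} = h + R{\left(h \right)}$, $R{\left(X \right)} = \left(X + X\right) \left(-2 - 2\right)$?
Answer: $-65290$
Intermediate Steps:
$R{\left(X \right)} = - 8 X$ ($R{\left(X \right)} = 2 X \left(-4\right) = - 8 X$)
$J{\left(h \right)} = - 7 h$ ($J{\left(h \right)} = h - 8 h = - 7 h$)
$D{\left(B,c \right)} = -420 + 380 B + 5 B c$ ($D{\left(B,c \right)} = 5 \left(\left(76 B + B c\right) - 84\right) = 5 \left(-84 + 76 B + B c\right) = -420 + 380 B + 5 B c$)
$-36385 - D{\left(85,P{\left(-7 \right)} \right)} = -36385 - \left(-420 + 380 \cdot 85 + 5 \cdot 85 \left(-7\right)\right) = -36385 - \left(-420 + 32300 - 2975\right) = -36385 - 28905 = -65290$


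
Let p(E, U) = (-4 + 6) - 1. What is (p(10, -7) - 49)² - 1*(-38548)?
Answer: 40852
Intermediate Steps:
p(E, U) = 1 (p(E, U) = 2 - 1 = 1)
(p(10, -7) - 49)² - 1*(-38548) = (1 - 49)² - 1*(-38548) = (-48)² + 38548 = 2304 + 38548 = 40852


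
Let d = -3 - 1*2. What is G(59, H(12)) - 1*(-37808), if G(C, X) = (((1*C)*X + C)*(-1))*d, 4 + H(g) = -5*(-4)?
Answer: 42823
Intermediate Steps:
H(g) = 16 (H(g) = -4 - 5*(-4) = -4 + 20 = 16)
d = -5 (d = -3 - 2 = -5)
G(C, X) = 5*C + 5*C*X (G(C, X) = (((1*C)*X + C)*(-1))*(-5) = ((C*X + C)*(-1))*(-5) = ((C + C*X)*(-1))*(-5) = (-C - C*X)*(-5) = 5*C + 5*C*X)
G(59, H(12)) - 1*(-37808) = 5*59*(1 + 16) - 1*(-37808) = 5*59*17 + 37808 = 5015 + 37808 = 42823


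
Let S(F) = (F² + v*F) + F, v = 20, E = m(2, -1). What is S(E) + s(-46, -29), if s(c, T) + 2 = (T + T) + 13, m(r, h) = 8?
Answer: 185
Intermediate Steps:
s(c, T) = 11 + 2*T (s(c, T) = -2 + ((T + T) + 13) = -2 + (2*T + 13) = -2 + (13 + 2*T) = 11 + 2*T)
E = 8
S(F) = F² + 21*F (S(F) = (F² + 20*F) + F = F² + 21*F)
S(E) + s(-46, -29) = 8*(21 + 8) + (11 + 2*(-29)) = 8*29 + (11 - 58) = 232 - 47 = 185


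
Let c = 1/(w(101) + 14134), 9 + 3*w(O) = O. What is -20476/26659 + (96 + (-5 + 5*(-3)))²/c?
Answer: 6543327364268/79977 ≈ 8.1815e+7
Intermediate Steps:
w(O) = -3 + O/3
c = 3/42494 (c = 1/((-3 + (⅓)*101) + 14134) = 1/((-3 + 101/3) + 14134) = 1/(92/3 + 14134) = 1/(42494/3) = 3/42494 ≈ 7.0598e-5)
-20476/26659 + (96 + (-5 + 5*(-3)))²/c = -20476/26659 + (96 + (-5 + 5*(-3)))²/(3/42494) = -20476*1/26659 + (96 + (-5 - 15))²*(42494/3) = -20476/26659 + (96 - 20)²*(42494/3) = -20476/26659 + 76²*(42494/3) = -20476/26659 + 5776*(42494/3) = -20476/26659 + 245445344/3 = 6543327364268/79977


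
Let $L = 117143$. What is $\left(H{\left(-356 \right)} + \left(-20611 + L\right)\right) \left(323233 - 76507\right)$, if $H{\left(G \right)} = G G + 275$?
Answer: $55153870218$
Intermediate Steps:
$H{\left(G \right)} = 275 + G^{2}$ ($H{\left(G \right)} = G^{2} + 275 = 275 + G^{2}$)
$\left(H{\left(-356 \right)} + \left(-20611 + L\right)\right) \left(323233 - 76507\right) = \left(\left(275 + \left(-356\right)^{2}\right) + \left(-20611 + 117143\right)\right) \left(323233 - 76507\right) = \left(\left(275 + 126736\right) + 96532\right) 246726 = \left(127011 + 96532\right) 246726 = 223543 \cdot 246726 = 55153870218$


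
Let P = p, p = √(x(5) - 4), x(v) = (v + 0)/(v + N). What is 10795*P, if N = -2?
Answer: 10795*I*√21/3 ≈ 16490.0*I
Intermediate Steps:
x(v) = v/(-2 + v) (x(v) = (v + 0)/(v - 2) = v/(-2 + v))
p = I*√21/3 (p = √(5/(-2 + 5) - 4) = √(5/3 - 4) = √(-7/3) = I*√21/3 ≈ 1.5275*I)
P = I*√21/3 ≈ 1.5275*I
10795*P = 10795*(I*√21/3) = 10795*I*√21/3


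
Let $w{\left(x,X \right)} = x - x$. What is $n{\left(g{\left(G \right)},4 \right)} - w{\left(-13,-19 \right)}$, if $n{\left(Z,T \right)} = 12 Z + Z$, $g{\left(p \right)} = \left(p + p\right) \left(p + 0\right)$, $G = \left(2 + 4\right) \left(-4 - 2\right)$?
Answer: $33696$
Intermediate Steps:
$w{\left(x,X \right)} = 0$
$G = -36$ ($G = 6 \left(-6\right) = -36$)
$g{\left(p \right)} = 2 p^{2}$ ($g{\left(p \right)} = 2 p p = 2 p^{2}$)
$n{\left(Z,T \right)} = 13 Z$
$n{\left(g{\left(G \right)},4 \right)} - w{\left(-13,-19 \right)} = 13 \cdot 2 \left(-36\right)^{2} - 0 = 13 \cdot 2 \cdot 1296 + 0 = 13 \cdot 2592 + 0 = 33696 + 0 = 33696$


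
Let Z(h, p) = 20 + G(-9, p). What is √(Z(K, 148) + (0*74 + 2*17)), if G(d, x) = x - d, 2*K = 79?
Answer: √211 ≈ 14.526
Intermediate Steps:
K = 79/2 (K = (½)*79 = 79/2 ≈ 39.500)
Z(h, p) = 29 + p (Z(h, p) = 20 + (p - 1*(-9)) = 20 + (p + 9) = 20 + (9 + p) = 29 + p)
√(Z(K, 148) + (0*74 + 2*17)) = √((29 + 148) + (0*74 + 2*17)) = √(177 + (0 + 34)) = √(177 + 34) = √211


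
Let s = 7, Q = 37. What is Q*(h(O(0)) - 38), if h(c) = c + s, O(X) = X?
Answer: -1147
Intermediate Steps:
h(c) = 7 + c (h(c) = c + 7 = 7 + c)
Q*(h(O(0)) - 38) = 37*((7 + 0) - 38) = 37*(7 - 38) = 37*(-31) = -1147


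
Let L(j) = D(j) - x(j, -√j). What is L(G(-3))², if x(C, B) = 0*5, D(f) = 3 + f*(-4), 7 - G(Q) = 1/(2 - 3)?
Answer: 841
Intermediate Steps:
G(Q) = 8 (G(Q) = 7 - 1/(2 - 3) = 7 - 1/(-1) = 7 - 1*(-1) = 7 + 1 = 8)
D(f) = 3 - 4*f
x(C, B) = 0
L(j) = 3 - 4*j (L(j) = (3 - 4*j) - 1*0 = (3 - 4*j) + 0 = 3 - 4*j)
L(G(-3))² = (3 - 4*8)² = (3 - 32)² = (-29)² = 841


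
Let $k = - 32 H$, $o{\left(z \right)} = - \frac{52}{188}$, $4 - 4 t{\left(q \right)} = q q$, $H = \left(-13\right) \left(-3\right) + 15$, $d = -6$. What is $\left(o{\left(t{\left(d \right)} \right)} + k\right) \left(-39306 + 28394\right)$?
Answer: $\frac{886370848}{47} \approx 1.8859 \cdot 10^{7}$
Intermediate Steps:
$H = 54$ ($H = 39 + 15 = 54$)
$t{\left(q \right)} = 1 - \frac{q^{2}}{4}$ ($t{\left(q \right)} = 1 - \frac{q q}{4} = 1 - \frac{q^{2}}{4}$)
$o{\left(z \right)} = - \frac{13}{47}$ ($o{\left(z \right)} = \left(-52\right) \frac{1}{188} = - \frac{13}{47}$)
$k = -1728$ ($k = \left(-32\right) 54 = -1728$)
$\left(o{\left(t{\left(d \right)} \right)} + k\right) \left(-39306 + 28394\right) = \left(- \frac{13}{47} - 1728\right) \left(-39306 + 28394\right) = \left(- \frac{81229}{47}\right) \left(-10912\right) = \frac{886370848}{47}$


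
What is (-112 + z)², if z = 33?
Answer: 6241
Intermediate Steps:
(-112 + z)² = (-112 + 33)² = (-79)² = 6241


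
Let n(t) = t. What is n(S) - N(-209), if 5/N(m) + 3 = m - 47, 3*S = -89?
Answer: -23036/777 ≈ -29.647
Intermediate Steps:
S = -89/3 (S = (1/3)*(-89) = -89/3 ≈ -29.667)
N(m) = 5/(-50 + m) (N(m) = 5/(-3 + (m - 47)) = 5/(-3 + (-47 + m)) = 5/(-50 + m))
n(S) - N(-209) = -89/3 - 5/(-50 - 209) = -89/3 - 5/(-259) = -89/3 - 5*(-1)/259 = -89/3 - 1*(-5/259) = -89/3 + 5/259 = -23036/777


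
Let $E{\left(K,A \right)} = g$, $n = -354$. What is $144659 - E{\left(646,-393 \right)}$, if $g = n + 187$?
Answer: $144826$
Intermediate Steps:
$g = -167$ ($g = -354 + 187 = -167$)
$E{\left(K,A \right)} = -167$
$144659 - E{\left(646,-393 \right)} = 144659 - -167 = 144659 + 167 = 144826$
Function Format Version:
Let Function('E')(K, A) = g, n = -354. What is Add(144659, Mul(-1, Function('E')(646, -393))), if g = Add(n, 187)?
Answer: 144826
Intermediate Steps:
g = -167 (g = Add(-354, 187) = -167)
Function('E')(K, A) = -167
Add(144659, Mul(-1, Function('E')(646, -393))) = Add(144659, Mul(-1, -167)) = Add(144659, 167) = 144826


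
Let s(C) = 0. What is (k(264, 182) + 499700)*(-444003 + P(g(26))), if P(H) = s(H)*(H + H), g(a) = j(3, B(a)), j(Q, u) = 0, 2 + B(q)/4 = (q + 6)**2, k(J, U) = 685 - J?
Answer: -222055224363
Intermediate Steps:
B(q) = -8 + 4*(6 + q)**2 (B(q) = -8 + 4*(q + 6)**2 = -8 + 4*(6 + q)**2)
g(a) = 0
P(H) = 0 (P(H) = 0*(H + H) = 0*(2*H) = 0)
(k(264, 182) + 499700)*(-444003 + P(g(26))) = ((685 - 1*264) + 499700)*(-444003 + 0) = ((685 - 264) + 499700)*(-444003) = (421 + 499700)*(-444003) = 500121*(-444003) = -222055224363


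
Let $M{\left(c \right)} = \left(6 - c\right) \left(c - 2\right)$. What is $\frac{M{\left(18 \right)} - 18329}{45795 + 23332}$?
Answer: $- \frac{18521}{69127} \approx -0.26793$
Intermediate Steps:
$M{\left(c \right)} = \left(-2 + c\right) \left(6 - c\right)$ ($M{\left(c \right)} = \left(6 - c\right) \left(-2 + c\right) = \left(-2 + c\right) \left(6 - c\right)$)
$\frac{M{\left(18 \right)} - 18329}{45795 + 23332} = \frac{\left(-12 - 18^{2} + 8 \cdot 18\right) - 18329}{45795 + 23332} = \frac{\left(-12 - 324 + 144\right) - 18329}{69127} = \left(\left(-12 - 324 + 144\right) - 18329\right) \frac{1}{69127} = \left(-192 - 18329\right) \frac{1}{69127} = \left(-18521\right) \frac{1}{69127} = - \frac{18521}{69127}$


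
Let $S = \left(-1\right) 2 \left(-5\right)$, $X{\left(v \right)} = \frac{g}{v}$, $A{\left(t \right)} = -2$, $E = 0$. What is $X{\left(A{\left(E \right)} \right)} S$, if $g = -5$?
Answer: $25$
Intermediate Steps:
$X{\left(v \right)} = - \frac{5}{v}$
$S = 10$ ($S = \left(-2\right) \left(-5\right) = 10$)
$X{\left(A{\left(E \right)} \right)} S = - \frac{5}{-2} \cdot 10 = \left(-5\right) \left(- \frac{1}{2}\right) 10 = \frac{5}{2} \cdot 10 = 25$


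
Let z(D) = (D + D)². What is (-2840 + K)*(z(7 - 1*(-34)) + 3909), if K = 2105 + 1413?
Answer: 7209174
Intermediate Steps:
K = 3518
z(D) = 4*D² (z(D) = (2*D)² = 4*D²)
(-2840 + K)*(z(7 - 1*(-34)) + 3909) = (-2840 + 3518)*(4*(7 - 1*(-34))² + 3909) = 678*(4*(7 + 34)² + 3909) = 678*(4*41² + 3909) = 678*(4*1681 + 3909) = 678*(6724 + 3909) = 678*10633 = 7209174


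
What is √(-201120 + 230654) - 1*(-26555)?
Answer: 26555 + √29534 ≈ 26727.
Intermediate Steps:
√(-201120 + 230654) - 1*(-26555) = √29534 + 26555 = 26555 + √29534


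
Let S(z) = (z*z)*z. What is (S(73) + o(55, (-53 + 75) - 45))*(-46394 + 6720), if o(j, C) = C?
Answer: -15432947956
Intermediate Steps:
S(z) = z³ (S(z) = z²*z = z³)
(S(73) + o(55, (-53 + 75) - 45))*(-46394 + 6720) = (73³ + ((-53 + 75) - 45))*(-46394 + 6720) = (389017 + (22 - 45))*(-39674) = (389017 - 23)*(-39674) = 388994*(-39674) = -15432947956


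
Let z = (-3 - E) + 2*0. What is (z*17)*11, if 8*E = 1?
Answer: -4675/8 ≈ -584.38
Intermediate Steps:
E = ⅛ (E = (⅛)*1 = ⅛ ≈ 0.12500)
z = -25/8 (z = (-3 - 1*⅛) + 2*0 = (-3 - ⅛) + 0 = -25/8 + 0 = -25/8 ≈ -3.1250)
(z*17)*11 = -25/8*17*11 = -425/8*11 = -4675/8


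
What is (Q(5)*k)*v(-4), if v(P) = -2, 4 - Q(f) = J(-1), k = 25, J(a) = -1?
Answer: -250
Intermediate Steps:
Q(f) = 5 (Q(f) = 4 - 1*(-1) = 4 + 1 = 5)
(Q(5)*k)*v(-4) = (5*25)*(-2) = 125*(-2) = -250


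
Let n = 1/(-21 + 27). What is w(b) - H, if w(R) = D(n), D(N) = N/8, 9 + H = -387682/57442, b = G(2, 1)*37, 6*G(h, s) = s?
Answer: 21740561/1378608 ≈ 15.770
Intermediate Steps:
G(h, s) = s/6
n = ⅙ (n = 1/6 = ⅙ ≈ 0.16667)
b = 37/6 (b = ((⅙)*1)*37 = (⅙)*37 = 37/6 ≈ 6.1667)
H = -452330/28721 (H = -9 - 387682/57442 = -9 - 387682*1/57442 = -9 - 193841/28721 = -452330/28721 ≈ -15.749)
D(N) = N/8 (D(N) = N*(⅛) = N/8)
w(R) = 1/48 (w(R) = (⅛)*(⅙) = 1/48)
w(b) - H = 1/48 - 1*(-452330/28721) = 1/48 + 452330/28721 = 21740561/1378608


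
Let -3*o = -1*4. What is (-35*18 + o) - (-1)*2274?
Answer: 4936/3 ≈ 1645.3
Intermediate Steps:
o = 4/3 (o = -(-1)*4/3 = -⅓*(-4) = 4/3 ≈ 1.3333)
(-35*18 + o) - (-1)*2274 = (-35*18 + 4/3) - (-1)*2274 = (-630 + 4/3) - 1*(-2274) = -1886/3 + 2274 = 4936/3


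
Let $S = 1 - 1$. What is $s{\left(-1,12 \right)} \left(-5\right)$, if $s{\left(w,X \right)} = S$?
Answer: $0$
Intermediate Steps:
$S = 0$ ($S = 1 - 1 = 0$)
$s{\left(w,X \right)} = 0$
$s{\left(-1,12 \right)} \left(-5\right) = 0 \left(-5\right) = 0$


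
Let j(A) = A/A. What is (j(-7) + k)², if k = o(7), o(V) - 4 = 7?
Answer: 144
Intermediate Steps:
j(A) = 1
o(V) = 11 (o(V) = 4 + 7 = 11)
k = 11
(j(-7) + k)² = (1 + 11)² = 12² = 144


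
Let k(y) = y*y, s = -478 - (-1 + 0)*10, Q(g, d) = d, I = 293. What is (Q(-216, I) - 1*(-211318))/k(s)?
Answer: 70537/73008 ≈ 0.96615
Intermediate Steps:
s = -468 (s = -478 - (-1)*10 = -478 - 1*(-10) = -478 + 10 = -468)
k(y) = y²
(Q(-216, I) - 1*(-211318))/k(s) = (293 - 1*(-211318))/((-468)²) = (293 + 211318)/219024 = 211611*(1/219024) = 70537/73008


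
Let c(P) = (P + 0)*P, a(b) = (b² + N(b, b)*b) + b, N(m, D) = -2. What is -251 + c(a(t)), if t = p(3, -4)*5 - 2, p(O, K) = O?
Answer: 24085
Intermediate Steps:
t = 13 (t = 3*5 - 2 = 15 - 2 = 13)
a(b) = b² - b (a(b) = (b² - 2*b) + b = b² - b)
c(P) = P² (c(P) = P*P = P²)
-251 + c(a(t)) = -251 + (13*(-1 + 13))² = -251 + (13*12)² = -251 + 156² = -251 + 24336 = 24085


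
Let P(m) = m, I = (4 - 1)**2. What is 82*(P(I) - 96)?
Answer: -7134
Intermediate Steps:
I = 9 (I = 3**2 = 9)
82*(P(I) - 96) = 82*(9 - 96) = 82*(-87) = -7134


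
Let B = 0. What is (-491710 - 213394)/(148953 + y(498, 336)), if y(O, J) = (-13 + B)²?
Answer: -352552/74561 ≈ -4.7284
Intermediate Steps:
y(O, J) = 169 (y(O, J) = (-13 + 0)² = (-13)² = 169)
(-491710 - 213394)/(148953 + y(498, 336)) = (-491710 - 213394)/(148953 + 169) = -705104/149122 = -705104*1/149122 = -352552/74561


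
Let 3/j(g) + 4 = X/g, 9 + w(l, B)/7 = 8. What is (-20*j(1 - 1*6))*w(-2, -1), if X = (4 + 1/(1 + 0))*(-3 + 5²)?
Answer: -210/13 ≈ -16.154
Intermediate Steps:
w(l, B) = -7 (w(l, B) = -63 + 7*8 = -63 + 56 = -7)
X = 110 (X = (4 + 1/1)*(-3 + 25) = (4 + 1)*22 = 5*22 = 110)
j(g) = 3/(-4 + 110/g)
(-20*j(1 - 1*6))*w(-2, -1) = -(-60)*(1 - 1*6)/(-110 + 4*(1 - 1*6))*(-7) = -(-60)*(1 - 6)/(-110 + 4*(1 - 6))*(-7) = -(-60)*(-5)/(-110 + 4*(-5))*(-7) = -(-60)*(-5)/(-110 - 20)*(-7) = -(-60)*(-5)/(-130)*(-7) = -(-60)*(-5)*(-1)/130*(-7) = -20*(-3/26)*(-7) = (30/13)*(-7) = -210/13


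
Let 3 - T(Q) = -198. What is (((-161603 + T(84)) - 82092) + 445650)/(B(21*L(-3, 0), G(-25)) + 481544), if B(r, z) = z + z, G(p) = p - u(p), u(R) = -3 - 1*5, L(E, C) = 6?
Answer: 101078/240755 ≈ 0.41984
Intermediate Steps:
u(R) = -8 (u(R) = -3 - 5 = -8)
T(Q) = 201 (T(Q) = 3 - 1*(-198) = 3 + 198 = 201)
G(p) = 8 + p (G(p) = p - 1*(-8) = p + 8 = 8 + p)
B(r, z) = 2*z
(((-161603 + T(84)) - 82092) + 445650)/(B(21*L(-3, 0), G(-25)) + 481544) = (((-161603 + 201) - 82092) + 445650)/(2*(8 - 25) + 481544) = ((-161402 - 82092) + 445650)/(2*(-17) + 481544) = (-243494 + 445650)/(-34 + 481544) = 202156/481510 = 202156*(1/481510) = 101078/240755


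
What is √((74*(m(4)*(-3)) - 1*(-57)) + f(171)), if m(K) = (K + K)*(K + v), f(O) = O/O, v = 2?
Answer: I*√10598 ≈ 102.95*I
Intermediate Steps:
f(O) = 1
m(K) = 2*K*(2 + K) (m(K) = (K + K)*(K + 2) = (2*K)*(2 + K) = 2*K*(2 + K))
√((74*(m(4)*(-3)) - 1*(-57)) + f(171)) = √((74*((2*4*(2 + 4))*(-3)) - 1*(-57)) + 1) = √((74*((2*4*6)*(-3)) + 57) + 1) = √((74*(48*(-3)) + 57) + 1) = √((74*(-144) + 57) + 1) = √((-10656 + 57) + 1) = √(-10599 + 1) = √(-10598) = I*√10598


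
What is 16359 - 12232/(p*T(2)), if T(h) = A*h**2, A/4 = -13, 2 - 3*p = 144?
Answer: 60392841/3692 ≈ 16358.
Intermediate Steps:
p = -142/3 (p = 2/3 - 1/3*144 = 2/3 - 48 = -142/3 ≈ -47.333)
A = -52 (A = 4*(-13) = -52)
T(h) = -52*h**2
16359 - 12232/(p*T(2)) = 16359 - 12232/((-(-7384)*2**2/3)) = 16359 - 12232/((-(-7384)*4/3)) = 16359 - 12232/((-142/3*(-208))) = 16359 - 12232/29536/3 = 16359 - 12232*3/29536 = 16359 - 1*4587/3692 = 16359 - 4587/3692 = 60392841/3692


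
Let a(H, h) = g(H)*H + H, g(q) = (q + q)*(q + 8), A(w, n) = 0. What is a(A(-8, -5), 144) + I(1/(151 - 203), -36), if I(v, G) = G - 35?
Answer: -71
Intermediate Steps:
g(q) = 2*q*(8 + q) (g(q) = (2*q)*(8 + q) = 2*q*(8 + q))
I(v, G) = -35 + G
a(H, h) = H + 2*H**2*(8 + H) (a(H, h) = (2*H*(8 + H))*H + H = 2*H**2*(8 + H) + H = H + 2*H**2*(8 + H))
a(A(-8, -5), 144) + I(1/(151 - 203), -36) = 0*(1 + 2*0*(8 + 0)) + (-35 - 36) = 0*(1 + 2*0*8) - 71 = 0*(1 + 0) - 71 = 0*1 - 71 = 0 - 71 = -71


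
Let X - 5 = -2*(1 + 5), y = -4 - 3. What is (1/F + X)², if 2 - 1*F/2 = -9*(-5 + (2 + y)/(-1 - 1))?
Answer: 82944/1681 ≈ 49.342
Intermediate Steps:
y = -7
X = -7 (X = 5 - 2*(1 + 5) = 5 - 2*6 = 5 - 12 = -7)
F = -41 (F = 4 - (-18)*(-5 + (2 - 7)/(-1 - 1)) = 4 - (-18)*(-5 - 5/(-2)) = 4 - (-18)*(-5 - 5*(-½)) = 4 - (-18)*(-5 + 5/2) = 4 - (-18)*(-5)/2 = 4 - 2*45/2 = 4 - 45 = -41)
(1/F + X)² = (1/(-41) - 7)² = (-1/41 - 7)² = (-288/41)² = 82944/1681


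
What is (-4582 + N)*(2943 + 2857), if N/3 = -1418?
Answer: -51248800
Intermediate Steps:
N = -4254 (N = 3*(-1418) = -4254)
(-4582 + N)*(2943 + 2857) = (-4582 - 4254)*(2943 + 2857) = -8836*5800 = -51248800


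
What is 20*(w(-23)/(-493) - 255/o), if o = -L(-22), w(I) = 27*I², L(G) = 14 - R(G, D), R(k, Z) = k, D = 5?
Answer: -647455/1479 ≈ -437.77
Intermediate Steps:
L(G) = 14 - G
o = -36 (o = -(14 - 1*(-22)) = -(14 + 22) = -1*36 = -36)
20*(w(-23)/(-493) - 255/o) = 20*((27*(-23)²)/(-493) - 255/(-36)) = 20*((27*529)*(-1/493) - 255*(-1/36)) = 20*(14283*(-1/493) + 85/12) = 20*(-14283/493 + 85/12) = 20*(-129491/5916) = -647455/1479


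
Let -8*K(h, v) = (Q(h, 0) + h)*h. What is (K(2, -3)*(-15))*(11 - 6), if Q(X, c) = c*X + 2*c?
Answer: 75/2 ≈ 37.500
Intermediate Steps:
Q(X, c) = 2*c + X*c (Q(X, c) = X*c + 2*c = 2*c + X*c)
K(h, v) = -h²/8 (K(h, v) = -(0*(2 + h) + h)*h/8 = -(0 + h)*h/8 = -h*h/8 = -h²/8)
(K(2, -3)*(-15))*(11 - 6) = (-⅛*2²*(-15))*(11 - 6) = (-⅛*4*(-15))*5 = -½*(-15)*5 = (15/2)*5 = 75/2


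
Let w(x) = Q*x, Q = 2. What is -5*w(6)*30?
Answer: -1800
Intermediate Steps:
w(x) = 2*x
-5*w(6)*30 = -10*6*30 = -5*12*30 = -60*30 = -1800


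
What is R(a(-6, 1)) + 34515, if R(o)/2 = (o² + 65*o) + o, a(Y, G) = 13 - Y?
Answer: 37745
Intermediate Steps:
R(o) = 2*o² + 132*o (R(o) = 2*((o² + 65*o) + o) = 2*(o² + 66*o) = 2*o² + 132*o)
R(a(-6, 1)) + 34515 = 2*(13 - 1*(-6))*(66 + (13 - 1*(-6))) + 34515 = 2*(13 + 6)*(66 + (13 + 6)) + 34515 = 2*19*(66 + 19) + 34515 = 2*19*85 + 34515 = 3230 + 34515 = 37745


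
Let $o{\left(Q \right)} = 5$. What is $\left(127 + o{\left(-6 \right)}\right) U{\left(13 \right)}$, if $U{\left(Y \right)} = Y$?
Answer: $1716$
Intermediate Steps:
$\left(127 + o{\left(-6 \right)}\right) U{\left(13 \right)} = \left(127 + 5\right) 13 = 132 \cdot 13 = 1716$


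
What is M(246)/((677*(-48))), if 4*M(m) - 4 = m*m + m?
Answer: -30383/64992 ≈ -0.46749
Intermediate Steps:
M(m) = 1 + m/4 + m**2/4 (M(m) = 1 + (m*m + m)/4 = 1 + (m**2 + m)/4 = 1 + (m + m**2)/4 = 1 + (m/4 + m**2/4) = 1 + m/4 + m**2/4)
M(246)/((677*(-48))) = (1 + (1/4)*246 + (1/4)*246**2)/((677*(-48))) = (1 + 123/2 + (1/4)*60516)/(-32496) = (1 + 123/2 + 15129)*(-1/32496) = (30383/2)*(-1/32496) = -30383/64992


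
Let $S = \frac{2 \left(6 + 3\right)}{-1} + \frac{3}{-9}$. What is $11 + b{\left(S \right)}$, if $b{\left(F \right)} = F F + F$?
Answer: $\frac{2959}{9} \approx 328.78$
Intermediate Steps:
$S = - \frac{55}{3}$ ($S = 2 \cdot 9 \left(-1\right) + 3 \left(- \frac{1}{9}\right) = 18 \left(-1\right) - \frac{1}{3} = -18 - \frac{1}{3} = - \frac{55}{3} \approx -18.333$)
$b{\left(F \right)} = F + F^{2}$ ($b{\left(F \right)} = F^{2} + F = F + F^{2}$)
$11 + b{\left(S \right)} = 11 - \frac{55 \left(1 - \frac{55}{3}\right)}{3} = 11 - - \frac{2860}{9} = 11 + \frac{2860}{9} = \frac{2959}{9}$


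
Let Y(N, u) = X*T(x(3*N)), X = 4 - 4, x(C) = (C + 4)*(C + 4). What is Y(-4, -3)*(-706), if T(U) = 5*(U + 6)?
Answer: 0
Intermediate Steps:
x(C) = (4 + C)**2 (x(C) = (4 + C)*(4 + C) = (4 + C)**2)
X = 0
T(U) = 30 + 5*U (T(U) = 5*(6 + U) = 30 + 5*U)
Y(N, u) = 0 (Y(N, u) = 0*(30 + 5*(4 + 3*N)**2) = 0)
Y(-4, -3)*(-706) = 0*(-706) = 0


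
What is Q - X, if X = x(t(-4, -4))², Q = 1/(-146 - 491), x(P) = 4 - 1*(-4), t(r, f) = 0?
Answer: -40769/637 ≈ -64.002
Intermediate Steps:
x(P) = 8 (x(P) = 4 + 4 = 8)
Q = -1/637 (Q = 1/(-637) = -1/637 ≈ -0.0015699)
X = 64 (X = 8² = 64)
Q - X = -1/637 - 1*64 = -1/637 - 64 = -40769/637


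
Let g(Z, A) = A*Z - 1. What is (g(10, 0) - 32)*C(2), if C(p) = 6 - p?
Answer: -132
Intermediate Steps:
g(Z, A) = -1 + A*Z
(g(10, 0) - 32)*C(2) = ((-1 + 0*10) - 32)*(6 - 1*2) = ((-1 + 0) - 32)*(6 - 2) = (-1 - 32)*4 = -33*4 = -132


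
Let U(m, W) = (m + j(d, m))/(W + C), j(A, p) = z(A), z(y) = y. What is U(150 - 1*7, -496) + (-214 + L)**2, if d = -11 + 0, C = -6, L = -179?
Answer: 38766633/251 ≈ 1.5445e+5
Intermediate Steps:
d = -11
j(A, p) = A
U(m, W) = (-11 + m)/(-6 + W) (U(m, W) = (m - 11)/(W - 6) = (-11 + m)/(-6 + W))
U(150 - 1*7, -496) + (-214 + L)**2 = (-11 + (150 - 1*7))/(-6 - 496) + (-214 - 179)**2 = (-11 + (150 - 7))/(-502) + (-393)**2 = -(-11 + 143)/502 + 154449 = -1/502*132 + 154449 = -66/251 + 154449 = 38766633/251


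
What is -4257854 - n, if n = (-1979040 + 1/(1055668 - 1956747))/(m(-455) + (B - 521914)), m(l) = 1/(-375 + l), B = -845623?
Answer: -4354827530206772678956/1022774865012169 ≈ -4.2579e+6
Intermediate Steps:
n = 1480115248853630/1022774865012169 (n = (-1979040 + 1/(1055668 - 1956747))/(1/(-375 - 455) + (-845623 - 521914)) = (-1979040 + 1/(-901079))/(1/(-830) - 1367537) = (-1979040 - 1/901079)/(-1/830 - 1367537) = -1783271384161/(901079*(-1135055711/830)) = -1783271384161/901079*(-830/1135055711) = 1480115248853630/1022774865012169 ≈ 1.4472)
-4257854 - n = -4257854 - 1*1480115248853630/1022774865012169 = -4257854 - 1480115248853630/1022774865012169 = -4354827530206772678956/1022774865012169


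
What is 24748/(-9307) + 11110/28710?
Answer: -5519221/2429127 ≈ -2.2721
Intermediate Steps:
24748/(-9307) + 11110/28710 = 24748*(-1/9307) + 11110*(1/28710) = -24748/9307 + 101/261 = -5519221/2429127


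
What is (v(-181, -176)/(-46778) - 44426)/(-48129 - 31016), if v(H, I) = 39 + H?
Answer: 1039079643/1851122405 ≈ 0.56132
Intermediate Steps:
(v(-181, -176)/(-46778) - 44426)/(-48129 - 31016) = ((39 - 181)/(-46778) - 44426)/(-48129 - 31016) = (-142*(-1/46778) - 44426)/(-79145) = (71/23389 - 44426)*(-1/79145) = -1039079643/23389*(-1/79145) = 1039079643/1851122405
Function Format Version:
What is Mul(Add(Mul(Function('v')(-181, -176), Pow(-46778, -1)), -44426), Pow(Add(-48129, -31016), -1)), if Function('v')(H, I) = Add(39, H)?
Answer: Rational(1039079643, 1851122405) ≈ 0.56132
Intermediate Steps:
Mul(Add(Mul(Function('v')(-181, -176), Pow(-46778, -1)), -44426), Pow(Add(-48129, -31016), -1)) = Mul(Add(Mul(Add(39, -181), Pow(-46778, -1)), -44426), Pow(Add(-48129, -31016), -1)) = Mul(Add(Mul(-142, Rational(-1, 46778)), -44426), Pow(-79145, -1)) = Mul(Add(Rational(71, 23389), -44426), Rational(-1, 79145)) = Mul(Rational(-1039079643, 23389), Rational(-1, 79145)) = Rational(1039079643, 1851122405)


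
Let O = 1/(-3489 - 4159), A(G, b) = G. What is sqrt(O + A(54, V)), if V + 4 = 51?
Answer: sqrt(197409698)/1912 ≈ 7.3485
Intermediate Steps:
V = 47 (V = -4 + 51 = 47)
O = -1/7648 (O = 1/(-7648) = -1/7648 ≈ -0.00013075)
sqrt(O + A(54, V)) = sqrt(-1/7648 + 54) = sqrt(412991/7648) = sqrt(197409698)/1912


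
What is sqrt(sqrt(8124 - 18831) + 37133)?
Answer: sqrt(37133 + I*sqrt(10707)) ≈ 192.7 + 0.2685*I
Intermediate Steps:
sqrt(sqrt(8124 - 18831) + 37133) = sqrt(sqrt(-10707) + 37133) = sqrt(I*sqrt(10707) + 37133) = sqrt(37133 + I*sqrt(10707))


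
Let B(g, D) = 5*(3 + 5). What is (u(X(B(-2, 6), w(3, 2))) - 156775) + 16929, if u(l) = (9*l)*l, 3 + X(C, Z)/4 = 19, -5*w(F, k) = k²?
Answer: -102982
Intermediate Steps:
w(F, k) = -k²/5
B(g, D) = 40 (B(g, D) = 5*8 = 40)
X(C, Z) = 64 (X(C, Z) = -12 + 4*19 = -12 + 76 = 64)
u(l) = 9*l²
(u(X(B(-2, 6), w(3, 2))) - 156775) + 16929 = (9*64² - 156775) + 16929 = (9*4096 - 156775) + 16929 = (36864 - 156775) + 16929 = -119911 + 16929 = -102982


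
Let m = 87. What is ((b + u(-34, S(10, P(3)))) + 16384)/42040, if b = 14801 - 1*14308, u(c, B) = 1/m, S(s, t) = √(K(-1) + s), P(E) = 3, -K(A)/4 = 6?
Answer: 73415/182874 ≈ 0.40145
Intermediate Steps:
K(A) = -24 (K(A) = -4*6 = -24)
S(s, t) = √(-24 + s)
u(c, B) = 1/87
b = 493 (b = 14801 - 14308 = 493)
((b + u(-34, S(10, P(3)))) + 16384)/42040 = ((493 + 1/87) + 16384)/42040 = (42892/87 + 16384)*(1/42040) = (1468300/87)*(1/42040) = 73415/182874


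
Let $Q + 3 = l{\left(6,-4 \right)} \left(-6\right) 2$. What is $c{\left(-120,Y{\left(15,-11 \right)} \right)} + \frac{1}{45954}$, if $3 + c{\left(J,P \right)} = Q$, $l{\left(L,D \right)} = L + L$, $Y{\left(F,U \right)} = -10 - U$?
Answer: $- \frac{6893099}{45954} \approx -150.0$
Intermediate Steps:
$l{\left(L,D \right)} = 2 L$
$Q = -147$ ($Q = -3 + 2 \cdot 6 \left(-6\right) 2 = -3 + 12 \left(-6\right) 2 = -3 - 144 = -147$)
$c{\left(J,P \right)} = -150$ ($c{\left(J,P \right)} = -3 - 147 = -150$)
$c{\left(-120,Y{\left(15,-11 \right)} \right)} + \frac{1}{45954} = -150 + \frac{1}{45954} = - \frac{6893099}{45954}$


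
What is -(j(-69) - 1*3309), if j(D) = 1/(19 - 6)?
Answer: 43016/13 ≈ 3308.9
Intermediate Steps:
j(D) = 1/13
-(j(-69) - 1*3309) = -(1/13 - 1*3309) = -(1/13 - 3309) = -1*(-43016/13) = 43016/13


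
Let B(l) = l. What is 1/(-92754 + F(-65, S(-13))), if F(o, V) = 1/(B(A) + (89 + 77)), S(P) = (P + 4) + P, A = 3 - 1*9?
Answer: -160/14840639 ≈ -1.0781e-5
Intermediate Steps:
A = -6 (A = 3 - 9 = -6)
S(P) = 4 + 2*P (S(P) = (4 + P) + P = 4 + 2*P)
F(o, V) = 1/160 (F(o, V) = 1/(-6 + (89 + 77)) = 1/(-6 + 166) = 1/160)
1/(-92754 + F(-65, S(-13))) = 1/(-92754 + 1/160) = 1/(-14840639/160) = -160/14840639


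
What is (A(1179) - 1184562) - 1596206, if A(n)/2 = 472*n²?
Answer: 1309417936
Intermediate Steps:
A(n) = 944*n² (A(n) = 2*(472*n²) = 944*n²)
(A(1179) - 1184562) - 1596206 = (944*1179² - 1184562) - 1596206 = (944*1390041 - 1184562) - 1596206 = (1312198704 - 1184562) - 1596206 = 1311014142 - 1596206 = 1309417936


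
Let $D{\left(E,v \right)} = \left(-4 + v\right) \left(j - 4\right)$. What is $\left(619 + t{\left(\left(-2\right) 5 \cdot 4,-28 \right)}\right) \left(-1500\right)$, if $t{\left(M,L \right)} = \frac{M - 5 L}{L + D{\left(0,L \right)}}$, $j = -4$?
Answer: $- \frac{17654000}{19} \approx -9.2916 \cdot 10^{5}$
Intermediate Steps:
$D{\left(E,v \right)} = 32 - 8 v$ ($D{\left(E,v \right)} = \left(-4 + v\right) \left(-4 - 4\right) = \left(-4 + v\right) \left(-8\right) = 32 - 8 v$)
$t{\left(M,L \right)} = \frac{M - 5 L}{32 - 7 L}$ ($t{\left(M,L \right)} = \frac{M - 5 L}{L - \left(-32 + 8 L\right)} = \frac{M - 5 L}{32 - 7 L}$)
$\left(619 + t{\left(\left(-2\right) 5 \cdot 4,-28 \right)}\right) \left(-1500\right) = \left(619 + \frac{- \left(-2\right) 5 \cdot 4 + 5 \left(-28\right)}{-32 + 7 \left(-28\right)}\right) \left(-1500\right) = \left(619 + \frac{- \left(-10\right) 4 - 140}{-32 - 196}\right) \left(-1500\right) = \left(619 + \frac{\left(-1\right) \left(-40\right) - 140}{-228}\right) \left(-1500\right) = \left(619 - \frac{40 - 140}{228}\right) \left(-1500\right) = \left(619 - - \frac{25}{57}\right) \left(-1500\right) = \left(619 + \frac{25}{57}\right) \left(-1500\right) = \frac{35308}{57} \left(-1500\right) = - \frac{17654000}{19}$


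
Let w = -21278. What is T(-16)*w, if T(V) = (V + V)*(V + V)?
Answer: -21788672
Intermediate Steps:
T(V) = 4*V**2 (T(V) = (2*V)*(2*V) = 4*V**2)
T(-16)*w = (4*(-16)**2)*(-21278) = (4*256)*(-21278) = 1024*(-21278) = -21788672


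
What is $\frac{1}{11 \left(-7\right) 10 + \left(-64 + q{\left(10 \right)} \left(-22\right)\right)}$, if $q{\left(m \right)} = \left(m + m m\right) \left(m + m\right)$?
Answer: $- \frac{1}{49234} \approx -2.0311 \cdot 10^{-5}$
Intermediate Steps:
$q{\left(m \right)} = 2 m \left(m + m^{2}\right)$ ($q{\left(m \right)} = \left(m + m^{2}\right) 2 m = 2 m \left(m + m^{2}\right)$)
$\frac{1}{11 \left(-7\right) 10 + \left(-64 + q{\left(10 \right)} \left(-22\right)\right)} = \frac{1}{11 \left(-7\right) 10 + \left(-64 + 2 \cdot 10^{2} \left(1 + 10\right) \left(-22\right)\right)} = \frac{1}{\left(-77\right) 10 + \left(-64 + 2 \cdot 100 \cdot 11 \left(-22\right)\right)} = \frac{1}{-770 + \left(-64 + 2200 \left(-22\right)\right)} = \frac{1}{-770 - 48464} = \frac{1}{-49234} = - \frac{1}{49234}$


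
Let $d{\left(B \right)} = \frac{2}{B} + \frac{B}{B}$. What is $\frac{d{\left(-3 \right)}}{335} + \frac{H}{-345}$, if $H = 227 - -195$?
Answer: $- \frac{9417}{7705} \approx -1.2222$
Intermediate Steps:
$d{\left(B \right)} = 1 + \frac{2}{B}$ ($d{\left(B \right)} = \frac{2}{B} + 1 = 1 + \frac{2}{B}$)
$H = 422$ ($H = 227 + 195 = 422$)
$\frac{d{\left(-3 \right)}}{335} + \frac{H}{-345} = \frac{\frac{1}{-3} \left(2 - 3\right)}{335} + \frac{422}{-345} = \left(- \frac{1}{3}\right) \left(-1\right) \frac{1}{335} + 422 \left(- \frac{1}{345}\right) = \frac{1}{3} \cdot \frac{1}{335} - \frac{422}{345} = \frac{1}{1005} - \frac{422}{345} = - \frac{9417}{7705}$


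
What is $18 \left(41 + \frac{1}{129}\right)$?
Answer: $\frac{31740}{43} \approx 738.14$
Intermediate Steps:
$18 \left(41 + \frac{1}{129}\right) = 18 \cdot \frac{5290}{129} = \frac{31740}{43}$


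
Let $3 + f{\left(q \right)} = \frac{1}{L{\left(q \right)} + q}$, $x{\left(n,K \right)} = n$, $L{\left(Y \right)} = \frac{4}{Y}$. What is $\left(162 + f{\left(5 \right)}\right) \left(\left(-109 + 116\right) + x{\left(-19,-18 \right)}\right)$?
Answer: $- \frac{55392}{29} \approx -1910.1$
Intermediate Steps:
$f{\left(q \right)} = -3 + \frac{1}{q + \frac{4}{q}}$ ($f{\left(q \right)} = -3 + \frac{1}{\frac{4}{q} + q} = -3 + \frac{1}{q + \frac{4}{q}}$)
$\left(162 + f{\left(5 \right)}\right) \left(\left(-109 + 116\right) + x{\left(-19,-18 \right)}\right) = \left(162 + \frac{-12 + 5 - 3 \cdot 5^{2}}{4 + 5^{2}}\right) \left(\left(-109 + 116\right) - 19\right) = \left(162 + \frac{-12 + 5 - 75}{4 + 25}\right) \left(7 - 19\right) = \left(162 + \frac{-12 + 5 - 75}{29}\right) \left(-12\right) = \left(162 + \frac{1}{29} \left(-82\right)\right) \left(-12\right) = \left(162 - \frac{82}{29}\right) \left(-12\right) = \frac{4616}{29} \left(-12\right) = - \frac{55392}{29}$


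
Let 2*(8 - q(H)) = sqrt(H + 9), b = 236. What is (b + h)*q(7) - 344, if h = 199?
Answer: 2266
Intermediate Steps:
q(H) = 8 - sqrt(9 + H)/2 (q(H) = 8 - sqrt(H + 9)/2 = 8 - sqrt(9 + H)/2)
(b + h)*q(7) - 344 = (236 + 199)*(8 - sqrt(9 + 7)/2) - 344 = 435*(8 - sqrt(16)/2) - 344 = 435*(8 - 1/2*4) - 344 = 435*(8 - 2) - 344 = 435*6 - 344 = 2610 - 344 = 2266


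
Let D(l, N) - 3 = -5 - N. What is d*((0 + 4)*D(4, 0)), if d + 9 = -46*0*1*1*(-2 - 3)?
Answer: 72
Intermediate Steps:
D(l, N) = -2 - N (D(l, N) = 3 + (-5 - N) = -2 - N)
d = -9 (d = -9 - 46*0*1*1*(-2 - 3) = -9 - 0*1*(-5) = -9 - 0*(-5) = -9 - 46*0 = -9 + 0 = -9)
d*((0 + 4)*D(4, 0)) = -9*(0 + 4)*(-2 - 1*0) = -36*(-2 + 0) = -36*(-2) = -9*(-8) = 72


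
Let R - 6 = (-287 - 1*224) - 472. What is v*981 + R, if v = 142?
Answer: 138325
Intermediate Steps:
R = -977 (R = 6 + ((-287 - 1*224) - 472) = 6 + ((-287 - 224) - 472) = 6 + (-511 - 472) = 6 - 983 = -977)
v*981 + R = 142*981 - 977 = 139302 - 977 = 138325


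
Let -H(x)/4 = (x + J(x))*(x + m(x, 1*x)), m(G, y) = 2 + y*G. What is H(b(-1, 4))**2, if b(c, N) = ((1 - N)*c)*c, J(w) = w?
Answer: 36864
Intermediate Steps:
b(c, N) = c**2*(1 - N) (b(c, N) = (c*(1 - N))*c = c**2*(1 - N))
m(G, y) = 2 + G*y
H(x) = -8*x*(2 + x + x**2) (H(x) = -4*(x + x)*(x + (2 + x*(1*x))) = -4*2*x*(x + (2 + x*x)) = -4*2*x*(x + (2 + x**2)) = -4*2*x*(2 + x + x**2) = -8*x*(2 + x + x**2))
H(b(-1, 4))**2 = (8*((-1)**2*(1 - 1*4))*(-2 - (-1)**2*(1 - 1*4) - ((-1)**2*(1 - 1*4))**2))**2 = (8*(1*(1 - 4))*(-2 - (1 - 4) - (1*(1 - 4))**2))**2 = (8*(1*(-3))*(-2 - (-3) - (1*(-3))**2))**2 = (8*(-3)*(-2 - 1*(-3) - 1*(-3)**2))**2 = (8*(-3)*(-2 + 3 - 1*9))**2 = (8*(-3)*(-2 + 3 - 9))**2 = (8*(-3)*(-8))**2 = 192**2 = 36864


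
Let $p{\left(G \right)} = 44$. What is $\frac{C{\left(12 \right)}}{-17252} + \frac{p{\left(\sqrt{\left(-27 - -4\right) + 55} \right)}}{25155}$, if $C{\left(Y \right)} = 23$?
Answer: $\frac{180523}{433974060} \approx 0.00041598$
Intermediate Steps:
$\frac{C{\left(12 \right)}}{-17252} + \frac{p{\left(\sqrt{\left(-27 - -4\right) + 55} \right)}}{25155} = \frac{23}{-17252} + \frac{44}{25155} = 23 \left(- \frac{1}{17252}\right) + 44 \cdot \frac{1}{25155} = - \frac{23}{17252} + \frac{44}{25155} = \frac{180523}{433974060}$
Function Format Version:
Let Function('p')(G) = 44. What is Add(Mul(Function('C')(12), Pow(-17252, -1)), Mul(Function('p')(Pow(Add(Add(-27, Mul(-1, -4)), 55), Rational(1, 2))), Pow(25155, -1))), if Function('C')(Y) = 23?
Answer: Rational(180523, 433974060) ≈ 0.00041598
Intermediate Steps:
Add(Mul(Function('C')(12), Pow(-17252, -1)), Mul(Function('p')(Pow(Add(Add(-27, Mul(-1, -4)), 55), Rational(1, 2))), Pow(25155, -1))) = Add(Mul(23, Pow(-17252, -1)), Mul(44, Pow(25155, -1))) = Add(Mul(23, Rational(-1, 17252)), Mul(44, Rational(1, 25155))) = Add(Rational(-23, 17252), Rational(44, 25155)) = Rational(180523, 433974060)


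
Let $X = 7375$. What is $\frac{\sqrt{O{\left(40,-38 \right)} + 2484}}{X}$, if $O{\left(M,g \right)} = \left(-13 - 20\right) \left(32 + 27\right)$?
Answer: $\frac{\sqrt{537}}{7375} \approx 0.0031421$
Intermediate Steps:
$O{\left(M,g \right)} = -1947$ ($O{\left(M,g \right)} = \left(-33\right) 59 = -1947$)
$\frac{\sqrt{O{\left(40,-38 \right)} + 2484}}{X} = \frac{\sqrt{-1947 + 2484}}{7375} = \sqrt{537} \cdot \frac{1}{7375} = \frac{\sqrt{537}}{7375}$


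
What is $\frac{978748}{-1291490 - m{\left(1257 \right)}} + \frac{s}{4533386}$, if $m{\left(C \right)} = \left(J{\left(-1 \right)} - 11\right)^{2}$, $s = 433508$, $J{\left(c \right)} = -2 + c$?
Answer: $- \frac{88115596960}{133084346109} \approx -0.6621$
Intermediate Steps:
$m{\left(C \right)} = 196$ ($m{\left(C \right)} = \left(\left(-2 - 1\right) - 11\right)^{2} = \left(-3 - 11\right)^{2} = \left(-14\right)^{2} = 196$)
$\frac{978748}{-1291490 - m{\left(1257 \right)}} + \frac{s}{4533386} = \frac{978748}{-1291490 - 196} + \frac{433508}{4533386} = \frac{978748}{-1291490 - 196} + 433508 \cdot \frac{1}{4533386} = \frac{978748}{-1291686} + \frac{216754}{2266693} = 978748 \left(- \frac{1}{1291686}\right) + \frac{216754}{2266693} = - \frac{489374}{645843} + \frac{216754}{2266693} = - \frac{88115596960}{133084346109}$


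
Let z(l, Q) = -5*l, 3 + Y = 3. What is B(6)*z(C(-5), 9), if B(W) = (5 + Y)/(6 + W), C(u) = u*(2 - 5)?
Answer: -125/4 ≈ -31.250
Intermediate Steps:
Y = 0 (Y = -3 + 3 = 0)
C(u) = -3*u (C(u) = u*(-3) = -3*u)
B(W) = 5/(6 + W) (B(W) = (5 + 0)/(6 + W) = 5/(6 + W))
B(6)*z(C(-5), 9) = (5/(6 + 6))*(-(-15)*(-5)) = (5/12)*(-5*15) = (5*(1/12))*(-75) = (5/12)*(-75) = -125/4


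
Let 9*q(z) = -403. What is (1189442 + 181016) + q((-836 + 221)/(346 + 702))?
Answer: 12333719/9 ≈ 1.3704e+6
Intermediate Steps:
q(z) = -403/9 (q(z) = (⅑)*(-403) = -403/9)
(1189442 + 181016) + q((-836 + 221)/(346 + 702)) = (1189442 + 181016) - 403/9 = 1370458 - 403/9 = 12333719/9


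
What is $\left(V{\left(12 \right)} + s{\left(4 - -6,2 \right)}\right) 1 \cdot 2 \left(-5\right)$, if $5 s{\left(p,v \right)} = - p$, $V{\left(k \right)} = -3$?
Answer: $50$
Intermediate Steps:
$s{\left(p,v \right)} = - \frac{p}{5}$ ($s{\left(p,v \right)} = \frac{\left(-1\right) p}{5} = - \frac{p}{5}$)
$\left(V{\left(12 \right)} + s{\left(4 - -6,2 \right)}\right) 1 \cdot 2 \left(-5\right) = \left(-3 - \frac{4 - -6}{5}\right) 1 \cdot 2 \left(-5\right) = \left(-3 - \frac{4 + 6}{5}\right) 2 \left(-5\right) = \left(-3 - 2\right) \left(-10\right) = \left(-5\right) \left(-10\right) = 50$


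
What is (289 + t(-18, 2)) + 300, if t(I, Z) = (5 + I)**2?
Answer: 758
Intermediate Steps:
(289 + t(-18, 2)) + 300 = (289 + (5 - 18)**2) + 300 = (289 + (-13)**2) + 300 = (289 + 169) + 300 = 458 + 300 = 758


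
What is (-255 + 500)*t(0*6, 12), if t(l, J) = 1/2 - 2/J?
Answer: 245/3 ≈ 81.667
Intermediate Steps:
t(l, J) = 1/2 - 2/J (t(l, J) = 1*(1/2) - 2/J = 1/2 - 2/J)
(-255 + 500)*t(0*6, 12) = (-255 + 500)*((1/2)*(-4 + 12)/12) = 245*((1/2)*(1/12)*8) = 245*(1/3) = 245/3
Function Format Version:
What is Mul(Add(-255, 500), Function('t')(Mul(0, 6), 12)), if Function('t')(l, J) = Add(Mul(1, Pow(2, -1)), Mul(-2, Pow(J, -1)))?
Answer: Rational(245, 3) ≈ 81.667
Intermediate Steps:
Function('t')(l, J) = Add(Rational(1, 2), Mul(-2, Pow(J, -1))) (Function('t')(l, J) = Add(Mul(1, Rational(1, 2)), Mul(-2, Pow(J, -1))) = Add(Rational(1, 2), Mul(-2, Pow(J, -1))))
Mul(Add(-255, 500), Function('t')(Mul(0, 6), 12)) = Mul(Add(-255, 500), Mul(Rational(1, 2), Pow(12, -1), Add(-4, 12))) = Mul(245, Mul(Rational(1, 2), Rational(1, 12), 8)) = Mul(245, Rational(1, 3)) = Rational(245, 3)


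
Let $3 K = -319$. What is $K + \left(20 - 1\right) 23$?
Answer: $\frac{992}{3} \approx 330.67$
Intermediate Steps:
$K = - \frac{319}{3}$ ($K = \frac{1}{3} \left(-319\right) = - \frac{319}{3} \approx -106.33$)
$K + \left(20 - 1\right) 23 = - \frac{319}{3} + \left(20 - 1\right) 23 = - \frac{319}{3} + 19 \cdot 23 = - \frac{319}{3} + 437 = \frac{992}{3}$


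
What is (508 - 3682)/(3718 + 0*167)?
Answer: -1587/1859 ≈ -0.85368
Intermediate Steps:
(508 - 3682)/(3718 + 0*167) = -3174/(3718 + 0) = -3174/3718 = -3174*1/3718 = -1587/1859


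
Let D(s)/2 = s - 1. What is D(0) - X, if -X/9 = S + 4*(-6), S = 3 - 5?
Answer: -236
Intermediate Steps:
D(s) = -2 + 2*s (D(s) = 2*(s - 1) = 2*(-1 + s) = -2 + 2*s)
S = -2
X = 234 (X = -9*(-2 + 4*(-6)) = -9*(-2 - 24) = -9*(-26) = 234)
D(0) - X = (-2 + 2*0) - 1*234 = (-2 + 0) - 234 = -2 - 234 = -236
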